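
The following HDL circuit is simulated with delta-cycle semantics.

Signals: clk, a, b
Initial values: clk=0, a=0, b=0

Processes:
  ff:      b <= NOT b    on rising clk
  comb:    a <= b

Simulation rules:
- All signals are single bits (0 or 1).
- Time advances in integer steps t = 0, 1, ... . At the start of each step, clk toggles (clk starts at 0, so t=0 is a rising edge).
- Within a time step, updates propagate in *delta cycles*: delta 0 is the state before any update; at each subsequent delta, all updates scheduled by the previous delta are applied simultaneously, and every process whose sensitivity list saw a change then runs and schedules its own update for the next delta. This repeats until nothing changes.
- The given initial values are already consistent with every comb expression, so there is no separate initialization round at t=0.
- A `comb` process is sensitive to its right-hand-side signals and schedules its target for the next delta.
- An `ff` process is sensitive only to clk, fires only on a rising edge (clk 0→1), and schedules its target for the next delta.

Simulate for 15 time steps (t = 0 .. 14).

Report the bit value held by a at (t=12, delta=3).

t0.Δ0 b=0 clk=0 a=0
t0.Δ1 b=0 clk=1 a=0
t0.Δ2 b=1 clk=1 a=0
t0.Δ3 b=1 clk=1 a=1
t1.Δ0 b=1 clk=1 a=1
t1.Δ1 b=1 clk=0 a=1
t2.Δ0 b=1 clk=0 a=1
t2.Δ1 b=1 clk=1 a=1
t2.Δ2 b=0 clk=1 a=1
t2.Δ3 b=0 clk=1 a=0
t3.Δ0 b=0 clk=1 a=0
t3.Δ1 b=0 clk=0 a=0
t4.Δ0 b=0 clk=0 a=0
t4.Δ1 b=0 clk=1 a=0
t4.Δ2 b=1 clk=1 a=0
t4.Δ3 b=1 clk=1 a=1
t5.Δ0 b=1 clk=1 a=1
t5.Δ1 b=1 clk=0 a=1
t6.Δ0 b=1 clk=0 a=1
t6.Δ1 b=1 clk=1 a=1
t6.Δ2 b=0 clk=1 a=1
t6.Δ3 b=0 clk=1 a=0
t7.Δ0 b=0 clk=1 a=0
t7.Δ1 b=0 clk=0 a=0
t8.Δ0 b=0 clk=0 a=0
t8.Δ1 b=0 clk=1 a=0
t8.Δ2 b=1 clk=1 a=0
t8.Δ3 b=1 clk=1 a=1
t9.Δ0 b=1 clk=1 a=1
t9.Δ1 b=1 clk=0 a=1
t10.Δ0 b=1 clk=0 a=1
t10.Δ1 b=1 clk=1 a=1
t10.Δ2 b=0 clk=1 a=1
t10.Δ3 b=0 clk=1 a=0
t11.Δ0 b=0 clk=1 a=0
t11.Δ1 b=0 clk=0 a=0
t12.Δ0 b=0 clk=0 a=0
t12.Δ1 b=0 clk=1 a=0
t12.Δ2 b=1 clk=1 a=0
t12.Δ3 b=1 clk=1 a=1
t13.Δ0 b=1 clk=1 a=1
t13.Δ1 b=1 clk=0 a=1
t14.Δ0 b=1 clk=0 a=1
t14.Δ1 b=1 clk=1 a=1
t14.Δ2 b=0 clk=1 a=1
t14.Δ3 b=0 clk=1 a=0

1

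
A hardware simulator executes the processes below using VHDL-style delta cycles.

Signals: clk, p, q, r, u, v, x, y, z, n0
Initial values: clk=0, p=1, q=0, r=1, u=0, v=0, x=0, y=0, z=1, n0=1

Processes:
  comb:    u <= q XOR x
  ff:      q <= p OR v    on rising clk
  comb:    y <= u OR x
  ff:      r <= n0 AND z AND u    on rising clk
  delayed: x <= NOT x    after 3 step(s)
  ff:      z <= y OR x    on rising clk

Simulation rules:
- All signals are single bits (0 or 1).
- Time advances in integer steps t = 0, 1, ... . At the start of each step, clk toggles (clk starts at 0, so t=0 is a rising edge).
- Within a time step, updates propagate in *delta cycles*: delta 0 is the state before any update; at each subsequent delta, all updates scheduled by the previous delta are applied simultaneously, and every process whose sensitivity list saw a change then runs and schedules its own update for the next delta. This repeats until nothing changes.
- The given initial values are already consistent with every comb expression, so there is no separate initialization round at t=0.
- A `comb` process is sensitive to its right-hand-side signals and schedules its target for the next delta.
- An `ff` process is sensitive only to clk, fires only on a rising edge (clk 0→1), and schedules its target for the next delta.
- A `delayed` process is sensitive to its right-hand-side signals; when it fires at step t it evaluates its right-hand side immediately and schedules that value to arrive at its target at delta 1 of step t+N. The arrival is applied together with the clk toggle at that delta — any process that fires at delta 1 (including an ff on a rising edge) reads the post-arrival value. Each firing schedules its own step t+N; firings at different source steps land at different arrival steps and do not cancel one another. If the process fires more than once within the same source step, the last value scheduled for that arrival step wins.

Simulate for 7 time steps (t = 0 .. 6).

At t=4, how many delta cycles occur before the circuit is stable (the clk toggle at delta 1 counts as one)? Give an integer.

t=0 Δ0: n0=1 r=1 q=0 u=0 v=0 x=0 clk=0 y=0 z=1 p=1
  Δ1: clk:0→1
  Δ2: r:1→0, q:0→1, z:1→0
  Δ3: u:0→1
  Δ4: y:0→1
  (4Δ to stable)
t=1 Δ0: n0=1 r=0 q=1 u=1 v=0 x=0 clk=1 y=1 z=0 p=1
  Δ1: clk:1→0
  (1Δ to stable)
t=2 Δ0: n0=1 r=0 q=1 u=1 v=0 x=0 clk=0 y=1 z=0 p=1
  Δ1: clk:0→1
  Δ2: z:0→1
  (2Δ to stable)
t=3 Δ0: n0=1 r=0 q=1 u=1 v=0 x=0 clk=1 y=1 z=1 p=1
  Δ1: clk:1→0
  (1Δ to stable)
t=4 Δ0: n0=1 r=0 q=1 u=1 v=0 x=0 clk=0 y=1 z=1 p=1
  Δ1: clk:0→1
  Δ2: r:0→1
  (2Δ to stable)
t=5 Δ0: n0=1 r=1 q=1 u=1 v=0 x=0 clk=1 y=1 z=1 p=1
  Δ1: clk:1→0
  (1Δ to stable)
t=6 Δ0: n0=1 r=1 q=1 u=1 v=0 x=0 clk=0 y=1 z=1 p=1
  Δ1: clk:0→1
  (1Δ to stable)

2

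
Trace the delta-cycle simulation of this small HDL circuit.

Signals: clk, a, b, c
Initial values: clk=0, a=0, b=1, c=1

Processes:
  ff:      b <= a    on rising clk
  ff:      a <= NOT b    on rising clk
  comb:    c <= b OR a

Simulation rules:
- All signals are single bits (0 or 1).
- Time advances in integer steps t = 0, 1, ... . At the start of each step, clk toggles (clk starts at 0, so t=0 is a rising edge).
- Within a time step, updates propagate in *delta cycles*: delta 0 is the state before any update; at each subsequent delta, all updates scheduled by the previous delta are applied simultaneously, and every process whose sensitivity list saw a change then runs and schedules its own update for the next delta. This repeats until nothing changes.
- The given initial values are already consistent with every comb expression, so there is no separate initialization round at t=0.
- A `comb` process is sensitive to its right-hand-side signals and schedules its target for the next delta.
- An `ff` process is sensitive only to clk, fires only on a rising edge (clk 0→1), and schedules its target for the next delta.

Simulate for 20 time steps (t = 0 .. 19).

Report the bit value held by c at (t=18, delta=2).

t0.Δ0 c=1 b=1 clk=0 a=0
t0.Δ1 c=1 b=1 clk=1 a=0
t0.Δ2 c=1 b=0 clk=1 a=0
t0.Δ3 c=0 b=0 clk=1 a=0
t1.Δ0 c=0 b=0 clk=1 a=0
t1.Δ1 c=0 b=0 clk=0 a=0
t2.Δ0 c=0 b=0 clk=0 a=0
t2.Δ1 c=0 b=0 clk=1 a=0
t2.Δ2 c=0 b=0 clk=1 a=1
t2.Δ3 c=1 b=0 clk=1 a=1
t3.Δ0 c=1 b=0 clk=1 a=1
t3.Δ1 c=1 b=0 clk=0 a=1
t4.Δ0 c=1 b=0 clk=0 a=1
t4.Δ1 c=1 b=0 clk=1 a=1
t4.Δ2 c=1 b=1 clk=1 a=1
t5.Δ0 c=1 b=1 clk=1 a=1
t5.Δ1 c=1 b=1 clk=0 a=1
t6.Δ0 c=1 b=1 clk=0 a=1
t6.Δ1 c=1 b=1 clk=1 a=1
t6.Δ2 c=1 b=1 clk=1 a=0
t7.Δ0 c=1 b=1 clk=1 a=0
t7.Δ1 c=1 b=1 clk=0 a=0
t8.Δ0 c=1 b=1 clk=0 a=0
t8.Δ1 c=1 b=1 clk=1 a=0
t8.Δ2 c=1 b=0 clk=1 a=0
t8.Δ3 c=0 b=0 clk=1 a=0
t9.Δ0 c=0 b=0 clk=1 a=0
t9.Δ1 c=0 b=0 clk=0 a=0
t10.Δ0 c=0 b=0 clk=0 a=0
t10.Δ1 c=0 b=0 clk=1 a=0
t10.Δ2 c=0 b=0 clk=1 a=1
t10.Δ3 c=1 b=0 clk=1 a=1
t11.Δ0 c=1 b=0 clk=1 a=1
t11.Δ1 c=1 b=0 clk=0 a=1
t12.Δ0 c=1 b=0 clk=0 a=1
t12.Δ1 c=1 b=0 clk=1 a=1
t12.Δ2 c=1 b=1 clk=1 a=1
t13.Δ0 c=1 b=1 clk=1 a=1
t13.Δ1 c=1 b=1 clk=0 a=1
t14.Δ0 c=1 b=1 clk=0 a=1
t14.Δ1 c=1 b=1 clk=1 a=1
t14.Δ2 c=1 b=1 clk=1 a=0
t15.Δ0 c=1 b=1 clk=1 a=0
t15.Δ1 c=1 b=1 clk=0 a=0
t16.Δ0 c=1 b=1 clk=0 a=0
t16.Δ1 c=1 b=1 clk=1 a=0
t16.Δ2 c=1 b=0 clk=1 a=0
t16.Δ3 c=0 b=0 clk=1 a=0
t17.Δ0 c=0 b=0 clk=1 a=0
t17.Δ1 c=0 b=0 clk=0 a=0
t18.Δ0 c=0 b=0 clk=0 a=0
t18.Δ1 c=0 b=0 clk=1 a=0
t18.Δ2 c=0 b=0 clk=1 a=1
t18.Δ3 c=1 b=0 clk=1 a=1
t19.Δ0 c=1 b=0 clk=1 a=1
t19.Δ1 c=1 b=0 clk=0 a=1

0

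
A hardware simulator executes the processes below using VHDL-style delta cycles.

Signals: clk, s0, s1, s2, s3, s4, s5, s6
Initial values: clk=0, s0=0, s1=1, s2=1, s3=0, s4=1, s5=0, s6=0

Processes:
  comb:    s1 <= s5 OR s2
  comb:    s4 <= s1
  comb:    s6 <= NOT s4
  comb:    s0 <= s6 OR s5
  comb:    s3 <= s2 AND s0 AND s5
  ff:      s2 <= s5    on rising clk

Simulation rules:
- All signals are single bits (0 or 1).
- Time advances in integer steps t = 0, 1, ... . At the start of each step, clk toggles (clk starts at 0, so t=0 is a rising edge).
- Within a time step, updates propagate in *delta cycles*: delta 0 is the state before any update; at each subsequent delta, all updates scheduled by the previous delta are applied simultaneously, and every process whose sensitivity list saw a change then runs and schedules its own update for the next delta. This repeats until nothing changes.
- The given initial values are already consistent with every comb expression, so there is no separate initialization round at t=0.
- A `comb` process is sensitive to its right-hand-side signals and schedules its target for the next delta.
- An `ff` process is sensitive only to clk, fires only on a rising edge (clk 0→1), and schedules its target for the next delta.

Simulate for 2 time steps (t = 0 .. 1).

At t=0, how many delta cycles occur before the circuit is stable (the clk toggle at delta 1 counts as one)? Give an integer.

t0.Δ0 s5=0 s3=0 s2=1 s0=0 s1=1 s6=0 s4=1 clk=0
t0.Δ1 s5=0 s3=0 s2=1 s0=0 s1=1 s6=0 s4=1 clk=1
t0.Δ2 s5=0 s3=0 s2=0 s0=0 s1=1 s6=0 s4=1 clk=1
t0.Δ3 s5=0 s3=0 s2=0 s0=0 s1=0 s6=0 s4=1 clk=1
t0.Δ4 s5=0 s3=0 s2=0 s0=0 s1=0 s6=0 s4=0 clk=1
t0.Δ5 s5=0 s3=0 s2=0 s0=0 s1=0 s6=1 s4=0 clk=1
t0.Δ6 s5=0 s3=0 s2=0 s0=1 s1=0 s6=1 s4=0 clk=1
t1.Δ0 s5=0 s3=0 s2=0 s0=1 s1=0 s6=1 s4=0 clk=1
t1.Δ1 s5=0 s3=0 s2=0 s0=1 s1=0 s6=1 s4=0 clk=0

6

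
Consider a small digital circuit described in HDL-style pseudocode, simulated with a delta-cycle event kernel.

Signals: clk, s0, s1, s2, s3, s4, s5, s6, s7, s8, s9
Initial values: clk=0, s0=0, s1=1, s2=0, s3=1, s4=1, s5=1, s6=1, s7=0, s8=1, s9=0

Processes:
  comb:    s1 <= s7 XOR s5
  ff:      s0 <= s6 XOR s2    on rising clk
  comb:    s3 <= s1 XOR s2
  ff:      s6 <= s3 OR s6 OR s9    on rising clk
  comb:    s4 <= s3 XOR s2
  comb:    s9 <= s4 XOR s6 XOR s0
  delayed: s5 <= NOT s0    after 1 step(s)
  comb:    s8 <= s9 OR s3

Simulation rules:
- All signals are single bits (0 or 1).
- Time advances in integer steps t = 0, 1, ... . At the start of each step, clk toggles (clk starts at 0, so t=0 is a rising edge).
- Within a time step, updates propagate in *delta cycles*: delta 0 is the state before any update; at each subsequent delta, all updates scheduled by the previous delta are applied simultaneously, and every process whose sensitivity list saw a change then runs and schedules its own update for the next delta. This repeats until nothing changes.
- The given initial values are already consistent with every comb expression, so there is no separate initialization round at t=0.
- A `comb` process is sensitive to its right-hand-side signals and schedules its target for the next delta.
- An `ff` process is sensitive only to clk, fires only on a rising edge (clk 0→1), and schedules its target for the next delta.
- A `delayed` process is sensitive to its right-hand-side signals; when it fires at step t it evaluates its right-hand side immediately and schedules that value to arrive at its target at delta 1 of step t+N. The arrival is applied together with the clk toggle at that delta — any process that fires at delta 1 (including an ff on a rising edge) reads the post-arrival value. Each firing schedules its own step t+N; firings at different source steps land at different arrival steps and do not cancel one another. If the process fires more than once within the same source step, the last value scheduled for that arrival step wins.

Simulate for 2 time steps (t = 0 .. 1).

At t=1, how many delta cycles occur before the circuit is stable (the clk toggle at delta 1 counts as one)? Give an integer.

[bits: s9,clk,s8,s0,s4,s2,s6,s7,s3,s5,s1]
t=0: Δ0=00101010111 Δ1=01101010111 Δ2=01111010111 Δ3=11111010111 | 3Δ
t=1: Δ0=11111010111 Δ1=10111010101 Δ2=10111010100 Δ3=10111010000 Δ4=10110010000 Δ5=00110010000 Δ6=00010010000 | 6Δ

6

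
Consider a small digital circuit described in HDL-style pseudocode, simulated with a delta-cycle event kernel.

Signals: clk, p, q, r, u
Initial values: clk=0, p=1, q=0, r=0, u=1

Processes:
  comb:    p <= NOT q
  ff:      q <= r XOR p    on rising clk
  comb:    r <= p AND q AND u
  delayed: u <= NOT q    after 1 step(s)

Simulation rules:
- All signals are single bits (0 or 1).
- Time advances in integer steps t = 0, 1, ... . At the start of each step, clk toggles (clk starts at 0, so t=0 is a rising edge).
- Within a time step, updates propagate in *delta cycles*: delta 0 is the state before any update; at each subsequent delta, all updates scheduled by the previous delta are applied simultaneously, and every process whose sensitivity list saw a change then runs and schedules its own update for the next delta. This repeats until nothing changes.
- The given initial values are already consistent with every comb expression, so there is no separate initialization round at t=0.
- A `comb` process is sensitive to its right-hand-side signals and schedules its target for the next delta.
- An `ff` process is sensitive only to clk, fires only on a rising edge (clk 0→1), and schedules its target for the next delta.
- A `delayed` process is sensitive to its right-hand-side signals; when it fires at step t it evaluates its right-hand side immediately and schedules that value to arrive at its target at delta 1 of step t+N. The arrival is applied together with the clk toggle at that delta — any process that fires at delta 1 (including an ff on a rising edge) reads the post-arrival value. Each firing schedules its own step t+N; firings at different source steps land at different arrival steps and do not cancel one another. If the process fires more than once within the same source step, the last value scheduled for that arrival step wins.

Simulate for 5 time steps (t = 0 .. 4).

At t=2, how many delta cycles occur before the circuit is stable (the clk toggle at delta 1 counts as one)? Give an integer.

3

[bits: q,p,u,clk,r]
t=0: Δ0=01100 Δ1=01110 Δ2=11110 Δ3=10111 Δ4=10110 | 4Δ
t=1: Δ0=10110 Δ1=10000 | 1Δ
t=2: Δ0=10000 Δ1=10010 Δ2=00010 Δ3=01010 | 3Δ
t=3: Δ0=01010 Δ1=01100 | 1Δ
t=4: Δ0=01100 Δ1=01110 Δ2=11110 Δ3=10111 Δ4=10110 | 4Δ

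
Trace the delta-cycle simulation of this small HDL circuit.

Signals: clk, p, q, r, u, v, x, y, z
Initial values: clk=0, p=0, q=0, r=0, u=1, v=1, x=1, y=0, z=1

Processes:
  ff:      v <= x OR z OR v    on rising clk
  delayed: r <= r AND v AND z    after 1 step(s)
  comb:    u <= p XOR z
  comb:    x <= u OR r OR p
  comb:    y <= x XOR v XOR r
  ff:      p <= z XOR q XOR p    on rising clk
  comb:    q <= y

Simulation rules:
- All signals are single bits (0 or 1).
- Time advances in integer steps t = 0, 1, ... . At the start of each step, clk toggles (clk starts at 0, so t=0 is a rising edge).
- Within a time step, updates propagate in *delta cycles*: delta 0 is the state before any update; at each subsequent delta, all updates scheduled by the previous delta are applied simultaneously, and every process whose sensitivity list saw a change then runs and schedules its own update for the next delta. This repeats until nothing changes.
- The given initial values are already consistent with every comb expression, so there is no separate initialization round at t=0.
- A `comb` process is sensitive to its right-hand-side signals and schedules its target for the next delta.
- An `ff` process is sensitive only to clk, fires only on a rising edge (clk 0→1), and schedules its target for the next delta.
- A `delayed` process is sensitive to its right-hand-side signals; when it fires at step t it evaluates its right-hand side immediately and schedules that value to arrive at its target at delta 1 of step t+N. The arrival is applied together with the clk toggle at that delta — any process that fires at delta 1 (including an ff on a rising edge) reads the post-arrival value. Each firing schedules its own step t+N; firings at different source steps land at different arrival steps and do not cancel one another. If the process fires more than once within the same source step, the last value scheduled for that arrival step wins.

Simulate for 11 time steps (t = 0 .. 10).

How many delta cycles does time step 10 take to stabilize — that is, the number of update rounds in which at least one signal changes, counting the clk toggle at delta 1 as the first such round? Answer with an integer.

t=0 Δ0: y=0 r=0 p=0 u=1 q=0 v=1 x=1 z=1 clk=0
  Δ1: clk:0→1
  Δ2: p:0→1
  Δ3: u:1→0
  (3Δ to stable)
t=1 Δ0: y=0 r=0 p=1 u=0 q=0 v=1 x=1 z=1 clk=1
  Δ1: clk:1→0
  (1Δ to stable)
t=2 Δ0: y=0 r=0 p=1 u=0 q=0 v=1 x=1 z=1 clk=0
  Δ1: clk:0→1
  Δ2: p:1→0
  Δ3: u:0→1, x:1→0
  Δ4: y:0→1, x:0→1
  Δ5: y:1→0, q:0→1
  Δ6: q:1→0
  (6Δ to stable)
t=3 Δ0: y=0 r=0 p=0 u=1 q=0 v=1 x=1 z=1 clk=1
  Δ1: clk:1→0
  (1Δ to stable)
t=4 Δ0: y=0 r=0 p=0 u=1 q=0 v=1 x=1 z=1 clk=0
  Δ1: clk:0→1
  Δ2: p:0→1
  Δ3: u:1→0
  (3Δ to stable)
t=5 Δ0: y=0 r=0 p=1 u=0 q=0 v=1 x=1 z=1 clk=1
  Δ1: clk:1→0
  (1Δ to stable)
t=6 Δ0: y=0 r=0 p=1 u=0 q=0 v=1 x=1 z=1 clk=0
  Δ1: clk:0→1
  Δ2: p:1→0
  Δ3: u:0→1, x:1→0
  Δ4: y:0→1, x:0→1
  Δ5: y:1→0, q:0→1
  Δ6: q:1→0
  (6Δ to stable)
t=7 Δ0: y=0 r=0 p=0 u=1 q=0 v=1 x=1 z=1 clk=1
  Δ1: clk:1→0
  (1Δ to stable)
t=8 Δ0: y=0 r=0 p=0 u=1 q=0 v=1 x=1 z=1 clk=0
  Δ1: clk:0→1
  Δ2: p:0→1
  Δ3: u:1→0
  (3Δ to stable)
t=9 Δ0: y=0 r=0 p=1 u=0 q=0 v=1 x=1 z=1 clk=1
  Δ1: clk:1→0
  (1Δ to stable)
t=10 Δ0: y=0 r=0 p=1 u=0 q=0 v=1 x=1 z=1 clk=0
  Δ1: clk:0→1
  Δ2: p:1→0
  Δ3: u:0→1, x:1→0
  Δ4: y:0→1, x:0→1
  Δ5: y:1→0, q:0→1
  Δ6: q:1→0
  (6Δ to stable)

6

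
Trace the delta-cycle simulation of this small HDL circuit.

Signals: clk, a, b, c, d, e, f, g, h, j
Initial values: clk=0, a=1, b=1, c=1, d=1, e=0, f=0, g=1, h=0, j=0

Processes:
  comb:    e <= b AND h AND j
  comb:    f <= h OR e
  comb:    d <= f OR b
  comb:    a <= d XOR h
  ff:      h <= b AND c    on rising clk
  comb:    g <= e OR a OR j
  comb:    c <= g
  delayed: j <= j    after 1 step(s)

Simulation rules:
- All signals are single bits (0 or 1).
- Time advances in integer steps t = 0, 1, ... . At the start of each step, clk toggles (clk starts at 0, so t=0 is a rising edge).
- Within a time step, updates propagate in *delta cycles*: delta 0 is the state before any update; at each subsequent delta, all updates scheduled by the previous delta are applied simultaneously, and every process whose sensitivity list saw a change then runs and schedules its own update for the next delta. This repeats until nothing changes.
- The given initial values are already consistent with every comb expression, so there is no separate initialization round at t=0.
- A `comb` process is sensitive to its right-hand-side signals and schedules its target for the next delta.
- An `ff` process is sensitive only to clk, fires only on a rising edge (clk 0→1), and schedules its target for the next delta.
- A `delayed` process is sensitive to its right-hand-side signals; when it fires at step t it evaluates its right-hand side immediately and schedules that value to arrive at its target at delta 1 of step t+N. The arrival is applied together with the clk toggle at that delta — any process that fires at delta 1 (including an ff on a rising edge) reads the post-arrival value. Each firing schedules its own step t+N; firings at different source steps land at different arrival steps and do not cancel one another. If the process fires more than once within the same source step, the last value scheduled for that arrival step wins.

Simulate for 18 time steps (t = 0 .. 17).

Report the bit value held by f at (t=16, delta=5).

t0.Δ0 a=1 f=0 j=0 clk=0 b=1 c=1 g=1 h=0 e=0 d=1
t0.Δ1 a=1 f=0 j=0 clk=1 b=1 c=1 g=1 h=0 e=0 d=1
t0.Δ2 a=1 f=0 j=0 clk=1 b=1 c=1 g=1 h=1 e=0 d=1
t0.Δ3 a=0 f=1 j=0 clk=1 b=1 c=1 g=1 h=1 e=0 d=1
t0.Δ4 a=0 f=1 j=0 clk=1 b=1 c=1 g=0 h=1 e=0 d=1
t0.Δ5 a=0 f=1 j=0 clk=1 b=1 c=0 g=0 h=1 e=0 d=1
t1.Δ0 a=0 f=1 j=0 clk=1 b=1 c=0 g=0 h=1 e=0 d=1
t1.Δ1 a=0 f=1 j=0 clk=0 b=1 c=0 g=0 h=1 e=0 d=1
t2.Δ0 a=0 f=1 j=0 clk=0 b=1 c=0 g=0 h=1 e=0 d=1
t2.Δ1 a=0 f=1 j=0 clk=1 b=1 c=0 g=0 h=1 e=0 d=1
t2.Δ2 a=0 f=1 j=0 clk=1 b=1 c=0 g=0 h=0 e=0 d=1
t2.Δ3 a=1 f=0 j=0 clk=1 b=1 c=0 g=0 h=0 e=0 d=1
t2.Δ4 a=1 f=0 j=0 clk=1 b=1 c=0 g=1 h=0 e=0 d=1
t2.Δ5 a=1 f=0 j=0 clk=1 b=1 c=1 g=1 h=0 e=0 d=1
t3.Δ0 a=1 f=0 j=0 clk=1 b=1 c=1 g=1 h=0 e=0 d=1
t3.Δ1 a=1 f=0 j=0 clk=0 b=1 c=1 g=1 h=0 e=0 d=1
t4.Δ0 a=1 f=0 j=0 clk=0 b=1 c=1 g=1 h=0 e=0 d=1
t4.Δ1 a=1 f=0 j=0 clk=1 b=1 c=1 g=1 h=0 e=0 d=1
t4.Δ2 a=1 f=0 j=0 clk=1 b=1 c=1 g=1 h=1 e=0 d=1
t4.Δ3 a=0 f=1 j=0 clk=1 b=1 c=1 g=1 h=1 e=0 d=1
t4.Δ4 a=0 f=1 j=0 clk=1 b=1 c=1 g=0 h=1 e=0 d=1
t4.Δ5 a=0 f=1 j=0 clk=1 b=1 c=0 g=0 h=1 e=0 d=1
t5.Δ0 a=0 f=1 j=0 clk=1 b=1 c=0 g=0 h=1 e=0 d=1
t5.Δ1 a=0 f=1 j=0 clk=0 b=1 c=0 g=0 h=1 e=0 d=1
t6.Δ0 a=0 f=1 j=0 clk=0 b=1 c=0 g=0 h=1 e=0 d=1
t6.Δ1 a=0 f=1 j=0 clk=1 b=1 c=0 g=0 h=1 e=0 d=1
t6.Δ2 a=0 f=1 j=0 clk=1 b=1 c=0 g=0 h=0 e=0 d=1
t6.Δ3 a=1 f=0 j=0 clk=1 b=1 c=0 g=0 h=0 e=0 d=1
t6.Δ4 a=1 f=0 j=0 clk=1 b=1 c=0 g=1 h=0 e=0 d=1
t6.Δ5 a=1 f=0 j=0 clk=1 b=1 c=1 g=1 h=0 e=0 d=1
t7.Δ0 a=1 f=0 j=0 clk=1 b=1 c=1 g=1 h=0 e=0 d=1
t7.Δ1 a=1 f=0 j=0 clk=0 b=1 c=1 g=1 h=0 e=0 d=1
t8.Δ0 a=1 f=0 j=0 clk=0 b=1 c=1 g=1 h=0 e=0 d=1
t8.Δ1 a=1 f=0 j=0 clk=1 b=1 c=1 g=1 h=0 e=0 d=1
t8.Δ2 a=1 f=0 j=0 clk=1 b=1 c=1 g=1 h=1 e=0 d=1
t8.Δ3 a=0 f=1 j=0 clk=1 b=1 c=1 g=1 h=1 e=0 d=1
t8.Δ4 a=0 f=1 j=0 clk=1 b=1 c=1 g=0 h=1 e=0 d=1
t8.Δ5 a=0 f=1 j=0 clk=1 b=1 c=0 g=0 h=1 e=0 d=1
t9.Δ0 a=0 f=1 j=0 clk=1 b=1 c=0 g=0 h=1 e=0 d=1
t9.Δ1 a=0 f=1 j=0 clk=0 b=1 c=0 g=0 h=1 e=0 d=1
t10.Δ0 a=0 f=1 j=0 clk=0 b=1 c=0 g=0 h=1 e=0 d=1
t10.Δ1 a=0 f=1 j=0 clk=1 b=1 c=0 g=0 h=1 e=0 d=1
t10.Δ2 a=0 f=1 j=0 clk=1 b=1 c=0 g=0 h=0 e=0 d=1
t10.Δ3 a=1 f=0 j=0 clk=1 b=1 c=0 g=0 h=0 e=0 d=1
t10.Δ4 a=1 f=0 j=0 clk=1 b=1 c=0 g=1 h=0 e=0 d=1
t10.Δ5 a=1 f=0 j=0 clk=1 b=1 c=1 g=1 h=0 e=0 d=1
t11.Δ0 a=1 f=0 j=0 clk=1 b=1 c=1 g=1 h=0 e=0 d=1
t11.Δ1 a=1 f=0 j=0 clk=0 b=1 c=1 g=1 h=0 e=0 d=1
t12.Δ0 a=1 f=0 j=0 clk=0 b=1 c=1 g=1 h=0 e=0 d=1
t12.Δ1 a=1 f=0 j=0 clk=1 b=1 c=1 g=1 h=0 e=0 d=1
t12.Δ2 a=1 f=0 j=0 clk=1 b=1 c=1 g=1 h=1 e=0 d=1
t12.Δ3 a=0 f=1 j=0 clk=1 b=1 c=1 g=1 h=1 e=0 d=1
t12.Δ4 a=0 f=1 j=0 clk=1 b=1 c=1 g=0 h=1 e=0 d=1
t12.Δ5 a=0 f=1 j=0 clk=1 b=1 c=0 g=0 h=1 e=0 d=1
t13.Δ0 a=0 f=1 j=0 clk=1 b=1 c=0 g=0 h=1 e=0 d=1
t13.Δ1 a=0 f=1 j=0 clk=0 b=1 c=0 g=0 h=1 e=0 d=1
t14.Δ0 a=0 f=1 j=0 clk=0 b=1 c=0 g=0 h=1 e=0 d=1
t14.Δ1 a=0 f=1 j=0 clk=1 b=1 c=0 g=0 h=1 e=0 d=1
t14.Δ2 a=0 f=1 j=0 clk=1 b=1 c=0 g=0 h=0 e=0 d=1
t14.Δ3 a=1 f=0 j=0 clk=1 b=1 c=0 g=0 h=0 e=0 d=1
t14.Δ4 a=1 f=0 j=0 clk=1 b=1 c=0 g=1 h=0 e=0 d=1
t14.Δ5 a=1 f=0 j=0 clk=1 b=1 c=1 g=1 h=0 e=0 d=1
t15.Δ0 a=1 f=0 j=0 clk=1 b=1 c=1 g=1 h=0 e=0 d=1
t15.Δ1 a=1 f=0 j=0 clk=0 b=1 c=1 g=1 h=0 e=0 d=1
t16.Δ0 a=1 f=0 j=0 clk=0 b=1 c=1 g=1 h=0 e=0 d=1
t16.Δ1 a=1 f=0 j=0 clk=1 b=1 c=1 g=1 h=0 e=0 d=1
t16.Δ2 a=1 f=0 j=0 clk=1 b=1 c=1 g=1 h=1 e=0 d=1
t16.Δ3 a=0 f=1 j=0 clk=1 b=1 c=1 g=1 h=1 e=0 d=1
t16.Δ4 a=0 f=1 j=0 clk=1 b=1 c=1 g=0 h=1 e=0 d=1
t16.Δ5 a=0 f=1 j=0 clk=1 b=1 c=0 g=0 h=1 e=0 d=1
t17.Δ0 a=0 f=1 j=0 clk=1 b=1 c=0 g=0 h=1 e=0 d=1
t17.Δ1 a=0 f=1 j=0 clk=0 b=1 c=0 g=0 h=1 e=0 d=1

1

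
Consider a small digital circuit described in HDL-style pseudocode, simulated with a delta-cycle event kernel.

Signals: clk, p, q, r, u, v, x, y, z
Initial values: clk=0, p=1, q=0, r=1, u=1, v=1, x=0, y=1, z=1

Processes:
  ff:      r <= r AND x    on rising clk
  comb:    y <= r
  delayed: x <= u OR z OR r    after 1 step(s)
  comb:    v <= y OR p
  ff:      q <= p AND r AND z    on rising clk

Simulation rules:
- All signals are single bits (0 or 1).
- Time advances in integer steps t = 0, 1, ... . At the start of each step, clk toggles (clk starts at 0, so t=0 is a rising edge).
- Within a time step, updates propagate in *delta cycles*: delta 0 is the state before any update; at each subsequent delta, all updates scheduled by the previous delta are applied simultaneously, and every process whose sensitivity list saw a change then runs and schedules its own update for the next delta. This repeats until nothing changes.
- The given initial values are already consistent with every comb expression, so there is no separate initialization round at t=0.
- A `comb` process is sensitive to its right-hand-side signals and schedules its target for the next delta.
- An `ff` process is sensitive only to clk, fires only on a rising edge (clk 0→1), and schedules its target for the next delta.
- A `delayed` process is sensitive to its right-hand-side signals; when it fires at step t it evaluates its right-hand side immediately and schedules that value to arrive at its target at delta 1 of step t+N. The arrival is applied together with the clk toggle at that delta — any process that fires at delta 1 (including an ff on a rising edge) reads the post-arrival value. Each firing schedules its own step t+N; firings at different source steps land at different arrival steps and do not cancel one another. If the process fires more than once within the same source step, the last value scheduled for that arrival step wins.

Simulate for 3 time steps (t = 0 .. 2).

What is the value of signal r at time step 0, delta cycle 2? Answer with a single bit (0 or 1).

t0.Δ0 z=1 q=0 y=1 r=1 u=1 x=0 clk=0 p=1 v=1
t0.Δ1 z=1 q=0 y=1 r=1 u=1 x=0 clk=1 p=1 v=1
t0.Δ2 z=1 q=1 y=1 r=0 u=1 x=0 clk=1 p=1 v=1
t0.Δ3 z=1 q=1 y=0 r=0 u=1 x=0 clk=1 p=1 v=1
t1.Δ0 z=1 q=1 y=0 r=0 u=1 x=0 clk=1 p=1 v=1
t1.Δ1 z=1 q=1 y=0 r=0 u=1 x=1 clk=0 p=1 v=1
t2.Δ0 z=1 q=1 y=0 r=0 u=1 x=1 clk=0 p=1 v=1
t2.Δ1 z=1 q=1 y=0 r=0 u=1 x=1 clk=1 p=1 v=1
t2.Δ2 z=1 q=0 y=0 r=0 u=1 x=1 clk=1 p=1 v=1

0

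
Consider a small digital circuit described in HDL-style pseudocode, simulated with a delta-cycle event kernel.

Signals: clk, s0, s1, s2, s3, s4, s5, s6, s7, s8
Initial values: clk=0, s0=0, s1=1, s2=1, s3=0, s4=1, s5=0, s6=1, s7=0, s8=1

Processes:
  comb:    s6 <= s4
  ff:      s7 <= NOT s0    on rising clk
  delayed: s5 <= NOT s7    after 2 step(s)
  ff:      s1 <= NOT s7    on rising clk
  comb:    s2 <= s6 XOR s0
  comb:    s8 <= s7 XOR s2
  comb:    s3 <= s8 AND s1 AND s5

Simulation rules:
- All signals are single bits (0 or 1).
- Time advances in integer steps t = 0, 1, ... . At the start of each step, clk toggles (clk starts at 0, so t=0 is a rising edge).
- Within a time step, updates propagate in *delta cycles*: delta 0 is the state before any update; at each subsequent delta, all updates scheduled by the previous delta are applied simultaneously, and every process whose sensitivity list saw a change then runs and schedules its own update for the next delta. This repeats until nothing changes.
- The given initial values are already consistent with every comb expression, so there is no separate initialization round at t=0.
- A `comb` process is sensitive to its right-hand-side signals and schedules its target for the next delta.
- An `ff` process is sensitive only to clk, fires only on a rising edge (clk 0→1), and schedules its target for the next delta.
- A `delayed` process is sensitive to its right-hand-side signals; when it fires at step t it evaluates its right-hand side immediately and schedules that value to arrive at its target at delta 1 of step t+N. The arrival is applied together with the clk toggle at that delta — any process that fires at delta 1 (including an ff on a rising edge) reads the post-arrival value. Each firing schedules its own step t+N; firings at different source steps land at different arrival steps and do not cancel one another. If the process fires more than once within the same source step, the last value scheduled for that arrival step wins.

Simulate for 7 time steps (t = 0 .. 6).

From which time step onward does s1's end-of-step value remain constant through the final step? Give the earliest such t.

[bits: s7,s1,s6,s2,s8,s5,clk,s0,s3,s4]
t=0: Δ0=0111100001 Δ1=0111101001 Δ2=1111101001 Δ3=1111001001 | 3Δ
t=1: Δ0=1111001001 Δ1=1111000001 | 1Δ
t=2: Δ0=1111000001 Δ1=1111001001 Δ2=1011001001 | 2Δ
t=3: Δ0=1011001001 Δ1=1011000001 | 1Δ
t=4: Δ0=1011000001 Δ1=1011001001 | 1Δ
t=5: Δ0=1011001001 Δ1=1011000001 | 1Δ
t=6: Δ0=1011000001 Δ1=1011001001 | 1Δ

2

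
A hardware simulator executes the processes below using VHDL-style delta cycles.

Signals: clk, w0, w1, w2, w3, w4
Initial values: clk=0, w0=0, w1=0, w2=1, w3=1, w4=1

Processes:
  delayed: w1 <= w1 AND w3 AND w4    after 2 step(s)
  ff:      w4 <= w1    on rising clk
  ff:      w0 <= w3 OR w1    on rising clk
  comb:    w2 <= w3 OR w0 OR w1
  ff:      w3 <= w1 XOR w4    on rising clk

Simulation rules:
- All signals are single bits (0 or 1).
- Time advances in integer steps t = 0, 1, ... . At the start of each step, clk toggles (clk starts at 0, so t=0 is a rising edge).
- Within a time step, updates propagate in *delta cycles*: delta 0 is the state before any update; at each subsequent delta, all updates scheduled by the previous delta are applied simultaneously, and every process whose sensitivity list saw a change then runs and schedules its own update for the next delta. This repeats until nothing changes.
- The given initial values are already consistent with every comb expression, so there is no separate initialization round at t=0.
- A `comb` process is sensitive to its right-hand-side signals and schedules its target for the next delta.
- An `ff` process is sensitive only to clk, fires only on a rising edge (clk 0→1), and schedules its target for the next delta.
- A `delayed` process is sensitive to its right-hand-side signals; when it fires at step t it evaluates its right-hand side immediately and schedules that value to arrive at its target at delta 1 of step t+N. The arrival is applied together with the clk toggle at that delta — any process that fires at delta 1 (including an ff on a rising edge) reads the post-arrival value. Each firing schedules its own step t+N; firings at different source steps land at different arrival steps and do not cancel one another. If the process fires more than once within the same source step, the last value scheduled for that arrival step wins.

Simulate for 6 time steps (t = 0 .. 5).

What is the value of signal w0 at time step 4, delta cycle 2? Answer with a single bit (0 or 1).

[bits: w3,clk,w2,w0,w4,w1]
t=0: Δ0=101010 Δ1=111010 Δ2=111100 | 2Δ
t=1: Δ0=111100 Δ1=101100 | 1Δ
t=2: Δ0=101100 Δ1=111100 Δ2=011100 | 2Δ
t=3: Δ0=011100 Δ1=001100 | 1Δ
t=4: Δ0=001100 Δ1=011100 Δ2=011000 Δ3=010000 | 3Δ
t=5: Δ0=010000 Δ1=000000 | 1Δ

0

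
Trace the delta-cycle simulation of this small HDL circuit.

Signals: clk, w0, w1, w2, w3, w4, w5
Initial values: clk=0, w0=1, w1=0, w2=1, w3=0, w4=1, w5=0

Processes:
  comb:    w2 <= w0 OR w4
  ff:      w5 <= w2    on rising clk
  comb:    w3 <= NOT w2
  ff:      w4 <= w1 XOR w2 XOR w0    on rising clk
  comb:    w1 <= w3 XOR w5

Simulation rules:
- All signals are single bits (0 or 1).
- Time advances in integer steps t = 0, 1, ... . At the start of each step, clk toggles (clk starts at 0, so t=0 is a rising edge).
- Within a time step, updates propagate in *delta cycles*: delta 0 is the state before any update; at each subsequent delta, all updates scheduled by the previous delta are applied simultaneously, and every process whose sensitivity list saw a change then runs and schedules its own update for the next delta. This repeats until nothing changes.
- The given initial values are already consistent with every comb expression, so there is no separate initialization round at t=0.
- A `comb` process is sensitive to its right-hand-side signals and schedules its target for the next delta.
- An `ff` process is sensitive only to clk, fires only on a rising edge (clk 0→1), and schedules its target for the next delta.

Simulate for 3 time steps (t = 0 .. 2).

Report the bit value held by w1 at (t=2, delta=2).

1

[bits: w3,w5,w2,w0,w1,clk,w4]
t=0: Δ0=0011001 Δ1=0011011 Δ2=0111010 Δ3=0111110 | 3Δ
t=1: Δ0=0111110 Δ1=0111100 | 1Δ
t=2: Δ0=0111100 Δ1=0111110 Δ2=0111111 | 2Δ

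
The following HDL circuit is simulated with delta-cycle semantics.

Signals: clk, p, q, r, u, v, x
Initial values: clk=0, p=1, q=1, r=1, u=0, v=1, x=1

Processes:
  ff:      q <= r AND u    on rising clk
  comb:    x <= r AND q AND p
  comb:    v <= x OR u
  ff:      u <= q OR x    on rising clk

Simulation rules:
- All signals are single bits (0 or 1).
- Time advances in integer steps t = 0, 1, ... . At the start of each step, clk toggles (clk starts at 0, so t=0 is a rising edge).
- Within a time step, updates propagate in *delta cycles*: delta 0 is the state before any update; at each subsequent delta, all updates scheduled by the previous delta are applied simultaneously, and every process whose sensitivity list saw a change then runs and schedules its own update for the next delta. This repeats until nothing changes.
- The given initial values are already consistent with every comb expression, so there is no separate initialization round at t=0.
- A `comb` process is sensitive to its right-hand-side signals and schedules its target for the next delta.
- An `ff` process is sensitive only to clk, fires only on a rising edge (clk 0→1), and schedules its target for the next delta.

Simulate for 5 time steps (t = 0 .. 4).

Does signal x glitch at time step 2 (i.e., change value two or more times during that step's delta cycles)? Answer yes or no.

no

t0.Δ0 r=1 q=1 u=0 p=1 v=1 clk=0 x=1
t0.Δ1 r=1 q=1 u=0 p=1 v=1 clk=1 x=1
t0.Δ2 r=1 q=0 u=1 p=1 v=1 clk=1 x=1
t0.Δ3 r=1 q=0 u=1 p=1 v=1 clk=1 x=0
t1.Δ0 r=1 q=0 u=1 p=1 v=1 clk=1 x=0
t1.Δ1 r=1 q=0 u=1 p=1 v=1 clk=0 x=0
t2.Δ0 r=1 q=0 u=1 p=1 v=1 clk=0 x=0
t2.Δ1 r=1 q=0 u=1 p=1 v=1 clk=1 x=0
t2.Δ2 r=1 q=1 u=0 p=1 v=1 clk=1 x=0
t2.Δ3 r=1 q=1 u=0 p=1 v=0 clk=1 x=1
t2.Δ4 r=1 q=1 u=0 p=1 v=1 clk=1 x=1
t3.Δ0 r=1 q=1 u=0 p=1 v=1 clk=1 x=1
t3.Δ1 r=1 q=1 u=0 p=1 v=1 clk=0 x=1
t4.Δ0 r=1 q=1 u=0 p=1 v=1 clk=0 x=1
t4.Δ1 r=1 q=1 u=0 p=1 v=1 clk=1 x=1
t4.Δ2 r=1 q=0 u=1 p=1 v=1 clk=1 x=1
t4.Δ3 r=1 q=0 u=1 p=1 v=1 clk=1 x=0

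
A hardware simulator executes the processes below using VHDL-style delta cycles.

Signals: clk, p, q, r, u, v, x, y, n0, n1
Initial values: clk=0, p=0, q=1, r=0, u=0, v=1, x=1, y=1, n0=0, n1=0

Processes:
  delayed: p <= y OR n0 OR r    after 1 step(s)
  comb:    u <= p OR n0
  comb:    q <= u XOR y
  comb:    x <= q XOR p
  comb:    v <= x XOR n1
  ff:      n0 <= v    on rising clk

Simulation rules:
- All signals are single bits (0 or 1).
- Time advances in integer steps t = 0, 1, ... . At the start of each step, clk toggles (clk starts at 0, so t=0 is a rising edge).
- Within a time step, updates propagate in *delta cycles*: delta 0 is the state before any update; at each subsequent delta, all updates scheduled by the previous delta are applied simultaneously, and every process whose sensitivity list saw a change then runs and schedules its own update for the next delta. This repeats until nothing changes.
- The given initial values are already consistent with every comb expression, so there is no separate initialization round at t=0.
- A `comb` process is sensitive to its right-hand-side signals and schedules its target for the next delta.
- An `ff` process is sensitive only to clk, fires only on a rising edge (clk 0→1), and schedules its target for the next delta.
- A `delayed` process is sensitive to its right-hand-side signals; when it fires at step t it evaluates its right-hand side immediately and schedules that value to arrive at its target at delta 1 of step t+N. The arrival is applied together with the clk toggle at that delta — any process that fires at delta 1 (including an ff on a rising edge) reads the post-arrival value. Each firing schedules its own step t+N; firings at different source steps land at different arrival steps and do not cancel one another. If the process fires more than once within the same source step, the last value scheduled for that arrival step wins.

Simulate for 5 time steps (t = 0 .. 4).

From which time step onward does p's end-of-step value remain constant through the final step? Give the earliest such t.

1

[bits: p,y,x,n0,clk,u,r,v,n1,q]
t=0: Δ0=0110000101 Δ1=0110100101 Δ2=0111100101 Δ3=0111110101 Δ4=0111110100 Δ5=0101110100 Δ6=0101110000 | 6Δ
t=1: Δ0=0101110000 Δ1=1101010000 Δ2=1111010000 Δ3=1111010100 | 3Δ
t=2: Δ0=1111010100 Δ1=1111110100 | 1Δ
t=3: Δ0=1111110100 Δ1=1111010100 | 1Δ
t=4: Δ0=1111010100 Δ1=1111110100 | 1Δ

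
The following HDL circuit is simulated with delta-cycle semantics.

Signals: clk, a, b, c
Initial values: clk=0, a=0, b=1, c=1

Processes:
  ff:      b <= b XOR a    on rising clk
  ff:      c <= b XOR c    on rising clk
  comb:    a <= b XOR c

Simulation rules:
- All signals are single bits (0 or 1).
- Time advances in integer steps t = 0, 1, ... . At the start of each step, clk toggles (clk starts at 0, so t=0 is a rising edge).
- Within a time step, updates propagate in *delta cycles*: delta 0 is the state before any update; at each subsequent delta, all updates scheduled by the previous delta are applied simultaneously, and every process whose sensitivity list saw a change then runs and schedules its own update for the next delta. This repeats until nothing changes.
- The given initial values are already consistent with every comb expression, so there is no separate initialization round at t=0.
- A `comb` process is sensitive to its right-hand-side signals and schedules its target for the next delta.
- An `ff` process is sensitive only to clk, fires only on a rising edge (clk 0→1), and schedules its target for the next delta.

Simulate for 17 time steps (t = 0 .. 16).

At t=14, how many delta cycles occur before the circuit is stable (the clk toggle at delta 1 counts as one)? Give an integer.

t0.Δ0 clk=0 c=1 a=0 b=1
t0.Δ1 clk=1 c=1 a=0 b=1
t0.Δ2 clk=1 c=0 a=0 b=1
t0.Δ3 clk=1 c=0 a=1 b=1
t1.Δ0 clk=1 c=0 a=1 b=1
t1.Δ1 clk=0 c=0 a=1 b=1
t2.Δ0 clk=0 c=0 a=1 b=1
t2.Δ1 clk=1 c=0 a=1 b=1
t2.Δ2 clk=1 c=1 a=1 b=0
t3.Δ0 clk=1 c=1 a=1 b=0
t3.Δ1 clk=0 c=1 a=1 b=0
t4.Δ0 clk=0 c=1 a=1 b=0
t4.Δ1 clk=1 c=1 a=1 b=0
t4.Δ2 clk=1 c=1 a=1 b=1
t4.Δ3 clk=1 c=1 a=0 b=1
t5.Δ0 clk=1 c=1 a=0 b=1
t5.Δ1 clk=0 c=1 a=0 b=1
t6.Δ0 clk=0 c=1 a=0 b=1
t6.Δ1 clk=1 c=1 a=0 b=1
t6.Δ2 clk=1 c=0 a=0 b=1
t6.Δ3 clk=1 c=0 a=1 b=1
t7.Δ0 clk=1 c=0 a=1 b=1
t7.Δ1 clk=0 c=0 a=1 b=1
t8.Δ0 clk=0 c=0 a=1 b=1
t8.Δ1 clk=1 c=0 a=1 b=1
t8.Δ2 clk=1 c=1 a=1 b=0
t9.Δ0 clk=1 c=1 a=1 b=0
t9.Δ1 clk=0 c=1 a=1 b=0
t10.Δ0 clk=0 c=1 a=1 b=0
t10.Δ1 clk=1 c=1 a=1 b=0
t10.Δ2 clk=1 c=1 a=1 b=1
t10.Δ3 clk=1 c=1 a=0 b=1
t11.Δ0 clk=1 c=1 a=0 b=1
t11.Δ1 clk=0 c=1 a=0 b=1
t12.Δ0 clk=0 c=1 a=0 b=1
t12.Δ1 clk=1 c=1 a=0 b=1
t12.Δ2 clk=1 c=0 a=0 b=1
t12.Δ3 clk=1 c=0 a=1 b=1
t13.Δ0 clk=1 c=0 a=1 b=1
t13.Δ1 clk=0 c=0 a=1 b=1
t14.Δ0 clk=0 c=0 a=1 b=1
t14.Δ1 clk=1 c=0 a=1 b=1
t14.Δ2 clk=1 c=1 a=1 b=0
t15.Δ0 clk=1 c=1 a=1 b=0
t15.Δ1 clk=0 c=1 a=1 b=0
t16.Δ0 clk=0 c=1 a=1 b=0
t16.Δ1 clk=1 c=1 a=1 b=0
t16.Δ2 clk=1 c=1 a=1 b=1
t16.Δ3 clk=1 c=1 a=0 b=1

2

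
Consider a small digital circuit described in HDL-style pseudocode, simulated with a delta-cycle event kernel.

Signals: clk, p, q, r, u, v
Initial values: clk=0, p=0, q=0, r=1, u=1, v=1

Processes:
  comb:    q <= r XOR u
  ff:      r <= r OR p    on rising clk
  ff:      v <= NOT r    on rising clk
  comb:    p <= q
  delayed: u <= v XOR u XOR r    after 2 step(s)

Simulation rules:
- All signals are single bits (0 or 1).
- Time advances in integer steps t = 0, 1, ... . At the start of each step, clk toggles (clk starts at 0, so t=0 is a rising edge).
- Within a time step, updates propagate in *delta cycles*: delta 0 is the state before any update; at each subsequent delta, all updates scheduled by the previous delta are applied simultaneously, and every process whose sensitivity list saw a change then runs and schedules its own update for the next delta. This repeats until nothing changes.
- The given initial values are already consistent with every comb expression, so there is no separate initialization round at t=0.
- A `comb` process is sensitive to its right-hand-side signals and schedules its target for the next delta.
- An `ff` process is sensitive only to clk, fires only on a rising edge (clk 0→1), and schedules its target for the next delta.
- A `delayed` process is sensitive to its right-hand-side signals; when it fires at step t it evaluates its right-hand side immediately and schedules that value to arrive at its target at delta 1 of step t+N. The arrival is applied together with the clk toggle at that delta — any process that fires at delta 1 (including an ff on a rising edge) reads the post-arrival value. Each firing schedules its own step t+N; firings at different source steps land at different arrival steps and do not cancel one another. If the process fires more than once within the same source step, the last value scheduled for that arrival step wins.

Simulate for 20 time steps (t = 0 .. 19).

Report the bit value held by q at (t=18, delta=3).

1

[bits: p,q,u,clk,v,r]
t=0: Δ0=001011 Δ1=001111 Δ2=001101 | 2Δ
t=1: Δ0=001101 Δ1=001001 | 1Δ
t=2: Δ0=001001 Δ1=000101 Δ2=010101 Δ3=110101 | 3Δ
t=3: Δ0=110101 Δ1=110001 | 1Δ
t=4: Δ0=110001 Δ1=111101 Δ2=101101 Δ3=001101 | 3Δ
t=5: Δ0=001101 Δ1=001001 | 1Δ
t=6: Δ0=001001 Δ1=000101 Δ2=010101 Δ3=110101 | 3Δ
t=7: Δ0=110101 Δ1=110001 | 1Δ
t=8: Δ0=110001 Δ1=111101 Δ2=101101 Δ3=001101 | 3Δ
t=9: Δ0=001101 Δ1=001001 | 1Δ
t=10: Δ0=001001 Δ1=000101 Δ2=010101 Δ3=110101 | 3Δ
t=11: Δ0=110101 Δ1=110001 | 1Δ
t=12: Δ0=110001 Δ1=111101 Δ2=101101 Δ3=001101 | 3Δ
t=13: Δ0=001101 Δ1=001001 | 1Δ
t=14: Δ0=001001 Δ1=000101 Δ2=010101 Δ3=110101 | 3Δ
t=15: Δ0=110101 Δ1=110001 | 1Δ
t=16: Δ0=110001 Δ1=111101 Δ2=101101 Δ3=001101 | 3Δ
t=17: Δ0=001101 Δ1=001001 | 1Δ
t=18: Δ0=001001 Δ1=000101 Δ2=010101 Δ3=110101 | 3Δ
t=19: Δ0=110101 Δ1=110001 | 1Δ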